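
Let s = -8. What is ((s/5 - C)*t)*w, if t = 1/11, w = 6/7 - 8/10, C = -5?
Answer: 34/1925 ≈ 0.017662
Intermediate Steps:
w = 2/35 (w = 6*(1/7) - 8*1/10 = 6/7 - 4/5 = 2/35 ≈ 0.057143)
t = 1/11 ≈ 0.090909
((s/5 - C)*t)*w = ((-8/5 - 1*(-5))*(1/11))*(2/35) = ((-8*1/5 + 5)*(1/11))*(2/35) = ((-8/5 + 5)*(1/11))*(2/35) = ((17/5)*(1/11))*(2/35) = (17/55)*(2/35) = 34/1925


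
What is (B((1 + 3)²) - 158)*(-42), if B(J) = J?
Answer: 5964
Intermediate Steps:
(B((1 + 3)²) - 158)*(-42) = ((1 + 3)² - 158)*(-42) = (4² - 158)*(-42) = (16 - 158)*(-42) = -142*(-42) = 5964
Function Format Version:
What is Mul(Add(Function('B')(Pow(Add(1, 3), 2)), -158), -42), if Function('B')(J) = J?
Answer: 5964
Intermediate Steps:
Mul(Add(Function('B')(Pow(Add(1, 3), 2)), -158), -42) = Mul(Add(Pow(Add(1, 3), 2), -158), -42) = Mul(Add(Pow(4, 2), -158), -42) = Mul(Add(16, -158), -42) = Mul(-142, -42) = 5964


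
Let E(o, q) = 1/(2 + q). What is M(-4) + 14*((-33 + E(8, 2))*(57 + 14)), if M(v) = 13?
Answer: -65081/2 ≈ -32541.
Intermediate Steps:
M(-4) + 14*((-33 + E(8, 2))*(57 + 14)) = 13 + 14*((-33 + 1/(2 + 2))*(57 + 14)) = 13 + 14*((-33 + 1/4)*71) = 13 + 14*((-33 + ¼)*71) = 13 + 14*(-131/4*71) = 13 + 14*(-9301/4) = 13 - 65107/2 = -65081/2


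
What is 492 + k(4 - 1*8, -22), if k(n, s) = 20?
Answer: 512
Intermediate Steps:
492 + k(4 - 1*8, -22) = 492 + 20 = 512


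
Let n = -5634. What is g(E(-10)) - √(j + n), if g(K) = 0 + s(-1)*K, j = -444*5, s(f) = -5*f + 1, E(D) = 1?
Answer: 6 - I*√7854 ≈ 6.0 - 88.623*I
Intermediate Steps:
s(f) = 1 - 5*f
j = -2220
g(K) = 6*K (g(K) = 0 + (1 - 5*(-1))*K = 0 + (1 + 5)*K = 0 + 6*K = 6*K)
g(E(-10)) - √(j + n) = 6*1 - √(-2220 - 5634) = 6 - √(-7854) = 6 - I*√7854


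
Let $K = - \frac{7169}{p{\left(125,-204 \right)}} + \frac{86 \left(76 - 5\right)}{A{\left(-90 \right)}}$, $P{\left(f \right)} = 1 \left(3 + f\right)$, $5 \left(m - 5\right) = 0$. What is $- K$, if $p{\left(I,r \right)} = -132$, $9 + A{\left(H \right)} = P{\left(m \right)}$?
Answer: $\frac{798823}{132} \approx 6051.7$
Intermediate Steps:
$m = 5$ ($m = 5 + \frac{1}{5} \cdot 0 = 5 + 0 = 5$)
$P{\left(f \right)} = 3 + f$
$A{\left(H \right)} = -1$ ($A{\left(H \right)} = -9 + \left(3 + 5\right) = -9 + 8 = -1$)
$K = - \frac{798823}{132}$ ($K = - \frac{7169}{-132} + \frac{86 \left(76 - 5\right)}{-1} = \left(-7169\right) \left(- \frac{1}{132}\right) + 86 \cdot 71 \left(-1\right) = \frac{7169}{132} + 6106 \left(-1\right) = \frac{7169}{132} - 6106 = - \frac{798823}{132} \approx -6051.7$)
$- K = \left(-1\right) \left(- \frac{798823}{132}\right) = \frac{798823}{132}$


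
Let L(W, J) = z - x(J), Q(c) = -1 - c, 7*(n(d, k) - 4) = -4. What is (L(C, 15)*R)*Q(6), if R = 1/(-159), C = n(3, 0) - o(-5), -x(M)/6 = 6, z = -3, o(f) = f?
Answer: 77/53 ≈ 1.4528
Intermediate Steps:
n(d, k) = 24/7 (n(d, k) = 4 + (⅐)*(-4) = 4 - 4/7 = 24/7)
x(M) = -36 (x(M) = -6*6 = -36)
C = 59/7 (C = 24/7 - 1*(-5) = 24/7 + 5 = 59/7 ≈ 8.4286)
R = -1/159 ≈ -0.0062893
L(W, J) = 33 (L(W, J) = -3 - 1*(-36) = -3 + 36 = 33)
(L(C, 15)*R)*Q(6) = (33*(-1/159))*(-1 - 1*6) = -11*(-1 - 6)/53 = -11/53*(-7) = 77/53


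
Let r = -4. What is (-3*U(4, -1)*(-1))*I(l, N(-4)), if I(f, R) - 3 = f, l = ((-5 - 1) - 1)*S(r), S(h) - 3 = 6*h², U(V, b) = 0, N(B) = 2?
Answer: 0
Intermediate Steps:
S(h) = 3 + 6*h²
l = -693 (l = ((-5 - 1) - 1)*(3 + 6*(-4)²) = (-6 - 1)*(3 + 6*16) = -7*(3 + 96) = -7*99 = -693)
I(f, R) = 3 + f
(-3*U(4, -1)*(-1))*I(l, N(-4)) = (-3*0*(-1))*(3 - 693) = (0*(-1))*(-690) = 0*(-690) = 0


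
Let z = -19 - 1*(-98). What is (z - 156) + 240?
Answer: 163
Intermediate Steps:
z = 79 (z = -19 + 98 = 79)
(z - 156) + 240 = (79 - 156) + 240 = -77 + 240 = 163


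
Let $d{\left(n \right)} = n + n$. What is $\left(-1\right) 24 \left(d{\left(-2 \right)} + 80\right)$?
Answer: $-1824$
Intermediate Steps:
$d{\left(n \right)} = 2 n$
$\left(-1\right) 24 \left(d{\left(-2 \right)} + 80\right) = \left(-1\right) 24 \left(2 \left(-2\right) + 80\right) = - 24 \left(-4 + 80\right) = \left(-24\right) 76 = -1824$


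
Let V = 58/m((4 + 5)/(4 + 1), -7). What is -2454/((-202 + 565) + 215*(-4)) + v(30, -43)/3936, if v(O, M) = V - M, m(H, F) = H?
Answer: 87266965/17605728 ≈ 4.9567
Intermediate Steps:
V = 290/9 (V = 58/(((4 + 5)/(4 + 1))) = 58/((9/5)) = 58/((9*(⅕))) = 58/(9/5) = 58*(5/9) = 290/9 ≈ 32.222)
v(O, M) = 290/9 - M
-2454/((-202 + 565) + 215*(-4)) + v(30, -43)/3936 = -2454/((-202 + 565) + 215*(-4)) + (290/9 - 1*(-43))/3936 = -2454/(363 - 860) + (290/9 + 43)*(1/3936) = -2454/(-497) + (677/9)*(1/3936) = -2454*(-1/497) + 677/35424 = 2454/497 + 677/35424 = 87266965/17605728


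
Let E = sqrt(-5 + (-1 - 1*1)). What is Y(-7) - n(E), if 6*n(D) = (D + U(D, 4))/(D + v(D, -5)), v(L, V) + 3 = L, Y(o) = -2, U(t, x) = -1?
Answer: -461/222 + I*sqrt(7)/222 ≈ -2.0766 + 0.011918*I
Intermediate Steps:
v(L, V) = -3 + L
E = I*sqrt(7) (E = sqrt(-5 + (-1 - 1)) = sqrt(-5 - 2) = sqrt(-7) = I*sqrt(7) ≈ 2.6458*I)
n(D) = (-1 + D)/(6*(-3 + 2*D)) (n(D) = ((D - 1)/(D + (-3 + D)))/6 = ((-1 + D)/(-3 + 2*D))/6 = (-1 + D)/(6*(-3 + 2*D)))
Y(-7) - n(E) = -2 - (-1 + I*sqrt(7))/(6*(-3 + 2*(I*sqrt(7)))) = -2 - (-1 + I*sqrt(7))/(6*(-3 + 2*I*sqrt(7)))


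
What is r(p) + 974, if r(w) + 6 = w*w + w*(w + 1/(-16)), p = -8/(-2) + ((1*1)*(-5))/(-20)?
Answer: 64247/64 ≈ 1003.9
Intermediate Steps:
p = 17/4 (p = -8*(-1/2) + (1*(-5))*(-1/20) = 4 - 5*(-1/20) = 4 + 1/4 = 17/4 ≈ 4.2500)
r(w) = -6 + w**2 + w*(-1/16 + w) (r(w) = -6 + (w*w + w*(w + 1/(-16))) = -6 + (w**2 + w*(w - 1/16)) = -6 + (w**2 + w*(-1/16 + w)) = -6 + w**2 + w*(-1/16 + w))
r(p) + 974 = (-6 + 2*(17/4)**2 - 1/16*17/4) + 974 = (-6 + 2*(289/16) - 17/64) + 974 = (-6 + 289/8 - 17/64) + 974 = 1911/64 + 974 = 64247/64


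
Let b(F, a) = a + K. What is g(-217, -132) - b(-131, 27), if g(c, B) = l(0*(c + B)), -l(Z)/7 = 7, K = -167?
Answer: 91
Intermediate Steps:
b(F, a) = -167 + a (b(F, a) = a - 167 = -167 + a)
l(Z) = -49 (l(Z) = -7*7 = -49)
g(c, B) = -49
g(-217, -132) - b(-131, 27) = -49 - (-167 + 27) = -49 - 1*(-140) = -49 + 140 = 91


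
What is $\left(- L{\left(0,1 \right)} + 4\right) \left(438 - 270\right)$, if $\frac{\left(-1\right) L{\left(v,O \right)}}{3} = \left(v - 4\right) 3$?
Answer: $-5376$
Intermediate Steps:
$L{\left(v,O \right)} = 36 - 9 v$ ($L{\left(v,O \right)} = - 3 \left(v - 4\right) 3 = - 3 \left(-4 + v\right) 3 = - 3 \left(-12 + 3 v\right) = 36 - 9 v$)
$\left(- L{\left(0,1 \right)} + 4\right) \left(438 - 270\right) = \left(- (36 - 0) + 4\right) \left(438 - 270\right) = \left(- (36 + 0) + 4\right) 168 = \left(\left(-1\right) 36 + 4\right) 168 = \left(-36 + 4\right) 168 = \left(-32\right) 168 = -5376$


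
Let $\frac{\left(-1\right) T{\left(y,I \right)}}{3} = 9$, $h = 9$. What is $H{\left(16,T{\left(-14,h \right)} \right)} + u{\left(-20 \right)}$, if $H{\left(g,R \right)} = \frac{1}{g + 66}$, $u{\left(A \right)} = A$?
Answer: $- \frac{1639}{82} \approx -19.988$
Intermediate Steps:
$T{\left(y,I \right)} = -27$ ($T{\left(y,I \right)} = \left(-3\right) 9 = -27$)
$H{\left(g,R \right)} = \frac{1}{66 + g}$
$H{\left(16,T{\left(-14,h \right)} \right)} + u{\left(-20 \right)} = \frac{1}{66 + 16} - 20 = \frac{1}{82} - 20 = - \frac{1639}{82}$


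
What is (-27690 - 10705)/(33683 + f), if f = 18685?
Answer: -38395/52368 ≈ -0.73318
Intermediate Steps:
(-27690 - 10705)/(33683 + f) = (-27690 - 10705)/(33683 + 18685) = -38395/52368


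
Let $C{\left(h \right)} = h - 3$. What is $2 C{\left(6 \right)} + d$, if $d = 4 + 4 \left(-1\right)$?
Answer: $6$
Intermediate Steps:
$C{\left(h \right)} = -3 + h$ ($C{\left(h \right)} = h - 3 = -3 + h$)
$d = 0$ ($d = 4 - 4 = 0$)
$2 C{\left(6 \right)} + d = 2 \left(-3 + 6\right) + 0 = 2 \cdot 3 + 0 = 6 + 0 = 6$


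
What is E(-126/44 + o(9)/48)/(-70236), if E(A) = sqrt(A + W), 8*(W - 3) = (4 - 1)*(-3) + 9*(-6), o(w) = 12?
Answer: -I*sqrt(14498)/3090384 ≈ -3.8962e-5*I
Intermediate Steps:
W = -39/8 (W = 3 + ((4 - 1)*(-3) + 9*(-6))/8 = 3 + (3*(-3) - 54)/8 = 3 + (-9 - 54)/8 = 3 + (1/8)*(-63) = 3 - 63/8 = -39/8 ≈ -4.8750)
E(A) = sqrt(-39/8 + A) (E(A) = sqrt(A - 39/8) = sqrt(-39/8 + A))
E(-126/44 + o(9)/48)/(-70236) = (sqrt(-78 + 16*(-126/44 + 12/48))/4)/(-70236) = (sqrt(-78 + 16*(-126*1/44 + 12*(1/48)))/4)*(-1/70236) = (sqrt(-78 + 16*(-63/22 + 1/4))/4)*(-1/70236) = (sqrt(-78 + 16*(-115/44))/4)*(-1/70236) = (sqrt(-78 - 460/11)/4)*(-1/70236) = (sqrt(-1318/11)/4)*(-1/70236) = ((I*sqrt(14498)/11)/4)*(-1/70236) = (I*sqrt(14498)/44)*(-1/70236) = -I*sqrt(14498)/3090384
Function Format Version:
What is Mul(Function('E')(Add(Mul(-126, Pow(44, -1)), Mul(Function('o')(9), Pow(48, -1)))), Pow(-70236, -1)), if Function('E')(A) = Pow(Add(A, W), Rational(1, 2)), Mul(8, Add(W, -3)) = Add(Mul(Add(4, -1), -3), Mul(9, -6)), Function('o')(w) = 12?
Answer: Mul(Rational(-1, 3090384), I, Pow(14498, Rational(1, 2))) ≈ Mul(-3.8962e-5, I)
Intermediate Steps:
W = Rational(-39, 8) (W = Add(3, Mul(Rational(1, 8), Add(Mul(Add(4, -1), -3), Mul(9, -6)))) = Add(3, Mul(Rational(1, 8), Add(Mul(3, -3), -54))) = Add(3, Mul(Rational(1, 8), Add(-9, -54))) = Add(3, Mul(Rational(1, 8), -63)) = Add(3, Rational(-63, 8)) = Rational(-39, 8) ≈ -4.8750)
Function('E')(A) = Pow(Add(Rational(-39, 8), A), Rational(1, 2)) (Function('E')(A) = Pow(Add(A, Rational(-39, 8)), Rational(1, 2)) = Pow(Add(Rational(-39, 8), A), Rational(1, 2)))
Mul(Function('E')(Add(Mul(-126, Pow(44, -1)), Mul(Function('o')(9), Pow(48, -1)))), Pow(-70236, -1)) = Mul(Mul(Rational(1, 4), Pow(Add(-78, Mul(16, Add(Mul(-126, Pow(44, -1)), Mul(12, Pow(48, -1))))), Rational(1, 2))), Pow(-70236, -1)) = Mul(Mul(Rational(1, 4), Pow(Add(-78, Mul(16, Add(Mul(-126, Rational(1, 44)), Mul(12, Rational(1, 48))))), Rational(1, 2))), Rational(-1, 70236)) = Mul(Mul(Rational(1, 4), Pow(Add(-78, Mul(16, Add(Rational(-63, 22), Rational(1, 4)))), Rational(1, 2))), Rational(-1, 70236)) = Mul(Mul(Rational(1, 4), Pow(Add(-78, Mul(16, Rational(-115, 44))), Rational(1, 2))), Rational(-1, 70236)) = Mul(Mul(Rational(1, 4), Pow(Add(-78, Rational(-460, 11)), Rational(1, 2))), Rational(-1, 70236)) = Mul(Mul(Rational(1, 4), Pow(Rational(-1318, 11), Rational(1, 2))), Rational(-1, 70236)) = Mul(Mul(Rational(1, 4), Mul(Rational(1, 11), I, Pow(14498, Rational(1, 2)))), Rational(-1, 70236)) = Mul(Mul(Rational(1, 44), I, Pow(14498, Rational(1, 2))), Rational(-1, 70236)) = Mul(Rational(-1, 3090384), I, Pow(14498, Rational(1, 2)))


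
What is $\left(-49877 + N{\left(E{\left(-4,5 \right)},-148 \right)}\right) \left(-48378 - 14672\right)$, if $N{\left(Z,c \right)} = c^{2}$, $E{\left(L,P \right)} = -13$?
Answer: $1763697650$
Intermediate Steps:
$\left(-49877 + N{\left(E{\left(-4,5 \right)},-148 \right)}\right) \left(-48378 - 14672\right) = \left(-49877 + \left(-148\right)^{2}\right) \left(-48378 - 14672\right) = \left(-49877 + 21904\right) \left(-63050\right) = \left(-27973\right) \left(-63050\right) = 1763697650$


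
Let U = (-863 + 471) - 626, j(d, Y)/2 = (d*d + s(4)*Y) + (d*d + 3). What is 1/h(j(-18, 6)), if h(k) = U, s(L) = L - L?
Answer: -1/1018 ≈ -0.00098232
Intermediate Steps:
s(L) = 0
j(d, Y) = 6 + 4*d² (j(d, Y) = 2*((d*d + 0*Y) + (d*d + 3)) = 2*((d² + 0) + (d² + 3)) = 2*(d² + (3 + d²)) = 2*(3 + 2*d²) = 6 + 4*d²)
U = -1018 (U = -392 - 626 = -1018)
h(k) = -1018
1/h(j(-18, 6)) = 1/(-1018) = -1/1018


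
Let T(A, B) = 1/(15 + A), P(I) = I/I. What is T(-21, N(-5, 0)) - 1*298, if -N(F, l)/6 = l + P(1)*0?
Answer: -1789/6 ≈ -298.17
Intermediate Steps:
P(I) = 1
N(F, l) = -6*l (N(F, l) = -6*(l + 1*0) = -6*(l + 0) = -6*l)
T(-21, N(-5, 0)) - 1*298 = 1/(15 - 21) - 1*298 = 1/(-6) - 298 = -1/6 - 298 = -1789/6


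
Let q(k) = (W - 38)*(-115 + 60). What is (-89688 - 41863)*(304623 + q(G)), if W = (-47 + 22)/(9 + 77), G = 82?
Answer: -3470143442843/86 ≈ -4.0351e+10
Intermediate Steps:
W = -25/86 ≈ -0.29070
q(k) = 181115/86 (q(k) = (-25/86 - 38)*(-115 + 60) = -3293/86*(-55) = 181115/86)
(-89688 - 41863)*(304623 + q(G)) = (-89688 - 41863)*(304623 + 181115/86) = -131551*26378693/86 = -3470143442843/86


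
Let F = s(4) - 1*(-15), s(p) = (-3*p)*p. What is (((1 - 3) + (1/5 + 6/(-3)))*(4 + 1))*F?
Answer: 627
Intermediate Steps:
s(p) = -3*p**2
F = -33 (F = -3*4**2 - 1*(-15) = -3*16 + 15 = -48 + 15 = -33)
(((1 - 3) + (1/5 + 6/(-3)))*(4 + 1))*F = (((1 - 3) + (1/5 + 6/(-3)))*(4 + 1))*(-33) = ((-2 + (1*(1/5) + 6*(-1/3)))*5)*(-33) = ((-2 + (1/5 - 2))*5)*(-33) = ((-2 - 9/5)*5)*(-33) = -19/5*5*(-33) = -19*(-33) = 627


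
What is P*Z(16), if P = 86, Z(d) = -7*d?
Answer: -9632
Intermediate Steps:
P*Z(16) = 86*(-7*16) = 86*(-112) = -9632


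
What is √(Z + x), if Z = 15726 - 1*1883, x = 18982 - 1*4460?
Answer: √28365 ≈ 168.42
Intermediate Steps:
x = 14522 (x = 18982 - 4460 = 14522)
Z = 13843 (Z = 15726 - 1883 = 13843)
√(Z + x) = √(13843 + 14522) = √28365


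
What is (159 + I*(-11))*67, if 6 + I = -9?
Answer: 21708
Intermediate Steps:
I = -15 (I = -6 - 9 = -15)
(159 + I*(-11))*67 = (159 - 15*(-11))*67 = (159 + 165)*67 = 324*67 = 21708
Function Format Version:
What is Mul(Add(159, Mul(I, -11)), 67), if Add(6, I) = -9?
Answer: 21708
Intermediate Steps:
I = -15 (I = Add(-6, -9) = -15)
Mul(Add(159, Mul(I, -11)), 67) = Mul(Add(159, Mul(-15, -11)), 67) = Mul(Add(159, 165), 67) = Mul(324, 67) = 21708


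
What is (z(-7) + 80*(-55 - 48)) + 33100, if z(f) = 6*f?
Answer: 24818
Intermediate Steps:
(z(-7) + 80*(-55 - 48)) + 33100 = (6*(-7) + 80*(-55 - 48)) + 33100 = (-42 + 80*(-103)) + 33100 = (-42 - 8240) + 33100 = -8282 + 33100 = 24818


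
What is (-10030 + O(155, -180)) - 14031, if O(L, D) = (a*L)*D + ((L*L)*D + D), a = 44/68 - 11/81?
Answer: -667539773/153 ≈ -4.3630e+6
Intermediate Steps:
a = 704/1377 (a = 44*(1/68) - 11*1/81 = 11/17 - 11/81 = 704/1377 ≈ 0.51126)
O(L, D) = D + D*L**2 + 704*D*L/1377 (O(L, D) = (704*L/1377)*D + ((L*L)*D + D) = 704*D*L/1377 + (L**2*D + D) = 704*D*L/1377 + (D*L**2 + D) = 704*D*L/1377 + (D + D*L**2) = D + D*L**2 + 704*D*L/1377)
(-10030 + O(155, -180)) - 14031 = (-10030 + (1/1377)*(-180)*(1377 + 704*155 + 1377*155**2)) - 14031 = (-10030 + (1/1377)*(-180)*(1377 + 109120 + 1377*24025)) - 14031 = (-10030 + (1/1377)*(-180)*(1377 + 109120 + 33082425)) - 14031 = (-10030 + (1/1377)*(-180)*33192922) - 14031 = (-10030 - 663858440/153) - 14031 = -665393030/153 - 14031 = -667539773/153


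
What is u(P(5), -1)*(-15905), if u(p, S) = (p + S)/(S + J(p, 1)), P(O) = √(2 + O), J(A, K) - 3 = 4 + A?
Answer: 206765/29 - 111335*√7/29 ≈ -3027.6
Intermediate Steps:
J(A, K) = 7 + A (J(A, K) = 3 + (4 + A) = 7 + A)
u(p, S) = (S + p)/(7 + S + p) (u(p, S) = (p + S)/(S + (7 + p)) = (S + p)/(7 + S + p))
u(P(5), -1)*(-15905) = ((-1 + √(2 + 5))/(7 - 1 + √(2 + 5)))*(-15905) = ((-1 + √7)/(7 - 1 + √7))*(-15905) = ((-1 + √7)/(6 + √7))*(-15905) = -15905*(-1 + √7)/(6 + √7)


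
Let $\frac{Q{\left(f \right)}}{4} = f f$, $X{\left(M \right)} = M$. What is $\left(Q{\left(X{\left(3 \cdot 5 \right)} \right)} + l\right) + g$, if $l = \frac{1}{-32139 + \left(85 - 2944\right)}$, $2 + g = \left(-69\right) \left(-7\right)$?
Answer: $\frac{48332237}{34998} \approx 1381.0$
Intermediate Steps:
$Q{\left(f \right)} = 4 f^{2}$ ($Q{\left(f \right)} = 4 f f = 4 f^{2}$)
$g = 481$ ($g = -2 - -483 = -2 + 483 = 481$)
$l = - \frac{1}{34998}$ ($l = \frac{1}{-32139 + \left(85 - 2944\right)} = \frac{1}{-32139 - 2859} = \frac{1}{-34998} = - \frac{1}{34998} \approx -2.8573 \cdot 10^{-5}$)
$\left(Q{\left(X{\left(3 \cdot 5 \right)} \right)} + l\right) + g = \left(4 \left(3 \cdot 5\right)^{2} - \frac{1}{34998}\right) + 481 = \left(4 \cdot 15^{2} - \frac{1}{34998}\right) + 481 = \left(4 \cdot 225 - \frac{1}{34998}\right) + 481 = \left(900 - \frac{1}{34998}\right) + 481 = \frac{31498199}{34998} + 481 = \frac{48332237}{34998}$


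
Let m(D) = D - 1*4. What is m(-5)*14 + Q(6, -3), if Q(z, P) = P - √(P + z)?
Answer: -129 - √3 ≈ -130.73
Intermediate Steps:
m(D) = -4 + D (m(D) = D - 4 = -4 + D)
m(-5)*14 + Q(6, -3) = (-4 - 5)*14 + (-3 - √(-3 + 6)) = -9*14 + (-3 - √3) = -126 + (-3 - √3) = -129 - √3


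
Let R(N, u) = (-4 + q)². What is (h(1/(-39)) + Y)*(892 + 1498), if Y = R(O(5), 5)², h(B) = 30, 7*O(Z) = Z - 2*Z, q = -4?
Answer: 9861140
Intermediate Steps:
O(Z) = -Z/7 (O(Z) = (Z - 2*Z)/7 = (-Z)/7 = -Z/7)
R(N, u) = 64 (R(N, u) = (-4 - 4)² = (-8)² = 64)
Y = 4096 (Y = 64² = 4096)
(h(1/(-39)) + Y)*(892 + 1498) = (30 + 4096)*(892 + 1498) = 4126*2390 = 9861140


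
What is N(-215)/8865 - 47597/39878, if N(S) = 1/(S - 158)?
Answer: -157386421943/131862389310 ≈ -1.1936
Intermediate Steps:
N(S) = 1/(-158 + S)
N(-215)/8865 - 47597/39878 = 1/(-158 - 215*8865) - 47597/39878 = (1/8865)/(-373) - 47597*1/39878 = -1/373*1/8865 - 47597/39878 = -1/3306645 - 47597/39878 = -157386421943/131862389310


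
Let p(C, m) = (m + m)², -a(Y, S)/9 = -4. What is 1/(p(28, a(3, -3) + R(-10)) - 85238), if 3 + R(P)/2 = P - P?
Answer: -1/81638 ≈ -1.2249e-5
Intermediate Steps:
a(Y, S) = 36 (a(Y, S) = -9*(-4) = 36)
R(P) = -6 (R(P) = -6 + 2*(P - P) = -6 + 2*0 = -6 + 0 = -6)
p(C, m) = 4*m² (p(C, m) = (2*m)² = 4*m²)
1/(p(28, a(3, -3) + R(-10)) - 85238) = 1/(4*(36 - 6)² - 85238) = 1/(4*30² - 85238) = 1/(4*900 - 85238) = 1/(3600 - 85238) = 1/(-81638) = -1/81638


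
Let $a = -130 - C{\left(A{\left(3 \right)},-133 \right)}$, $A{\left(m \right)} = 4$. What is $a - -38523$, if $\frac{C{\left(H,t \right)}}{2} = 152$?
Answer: $38089$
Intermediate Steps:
$C{\left(H,t \right)} = 304$ ($C{\left(H,t \right)} = 2 \cdot 152 = 304$)
$a = -434$ ($a = -130 - 304 = -434$)
$a - -38523 = -434 - -38523 = -434 + 38523 = 38089$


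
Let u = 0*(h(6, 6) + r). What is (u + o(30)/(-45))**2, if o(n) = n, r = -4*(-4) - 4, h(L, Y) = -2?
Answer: 4/9 ≈ 0.44444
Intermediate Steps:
r = 12 (r = 16 - 4 = 12)
u = 0 (u = 0*(-2 + 12) = 0*10 = 0)
(u + o(30)/(-45))**2 = (0 + 30/(-45))**2 = (0 + 30*(-1/45))**2 = (0 - 2/3)**2 = (-2/3)**2 = 4/9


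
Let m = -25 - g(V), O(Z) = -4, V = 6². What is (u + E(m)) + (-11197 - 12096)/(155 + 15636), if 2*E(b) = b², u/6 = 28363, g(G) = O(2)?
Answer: 5381478841/31582 ≈ 1.7040e+5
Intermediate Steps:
V = 36
g(G) = -4
u = 170178 (u = 6*28363 = 170178)
m = -21 (m = -25 - 1*(-4) = -25 + 4 = -21)
E(b) = b²/2
(u + E(m)) + (-11197 - 12096)/(155 + 15636) = (170178 + (½)*(-21)²) + (-11197 - 12096)/(155 + 15636) = (170178 + (½)*441) - 23293/15791 = (170178 + 441/2) - 23293*1/15791 = 340797/2 - 23293/15791 = 5381478841/31582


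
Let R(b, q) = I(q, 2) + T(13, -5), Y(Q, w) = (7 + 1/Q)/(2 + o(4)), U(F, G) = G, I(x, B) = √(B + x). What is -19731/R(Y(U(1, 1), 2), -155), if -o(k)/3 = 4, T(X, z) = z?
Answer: 98655/178 + 59193*I*√17/178 ≈ 554.24 + 1371.1*I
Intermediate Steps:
o(k) = -12 (o(k) = -3*4 = -12)
Y(Q, w) = -7/10 - 1/(10*Q) (Y(Q, w) = (7 + 1/Q)/(2 - 12) = (7 + 1/Q)/(-10) = (7 + 1/Q)*(-⅒) = -7/10 - 1/(10*Q))
R(b, q) = -5 + √(2 + q) (R(b, q) = √(2 + q) - 5 = -5 + √(2 + q))
-19731/R(Y(U(1, 1), 2), -155) = -19731/(-5 + √(2 - 155)) = -19731/(-5 + √(-153)) = -19731/(-5 + 3*I*√17)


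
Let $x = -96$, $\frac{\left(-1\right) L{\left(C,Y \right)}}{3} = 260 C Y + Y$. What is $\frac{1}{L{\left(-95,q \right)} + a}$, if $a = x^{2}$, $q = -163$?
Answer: $- \frac{1}{12068595} \approx -8.286 \cdot 10^{-8}$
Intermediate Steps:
$L{\left(C,Y \right)} = - 3 Y - 780 C Y$ ($L{\left(C,Y \right)} = - 3 \left(260 C Y + Y\right) = - 3 \left(Y + 260 C Y\right) = - 3 Y - 780 C Y$)
$a = 9216$ ($a = \left(-96\right)^{2} = 9216$)
$\frac{1}{L{\left(-95,q \right)} + a} = \frac{1}{\left(-3\right) \left(-163\right) \left(1 + 260 \left(-95\right)\right) + 9216} = \frac{1}{\left(-3\right) \left(-163\right) \left(1 - 24700\right) + 9216} = \frac{1}{\left(-3\right) \left(-163\right) \left(-24699\right) + 9216} = \frac{1}{-12077811 + 9216} = \frac{1}{-12068595} = - \frac{1}{12068595}$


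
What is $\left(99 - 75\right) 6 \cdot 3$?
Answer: $432$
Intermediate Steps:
$\left(99 - 75\right) 6 \cdot 3 = 24 \cdot 18 = 432$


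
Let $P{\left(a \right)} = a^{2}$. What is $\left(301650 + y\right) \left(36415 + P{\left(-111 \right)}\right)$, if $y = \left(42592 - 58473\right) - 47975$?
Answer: $11589128384$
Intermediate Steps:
$y = -63856$ ($y = -15881 - 47975 = -63856$)
$\left(301650 + y\right) \left(36415 + P{\left(-111 \right)}\right) = \left(301650 - 63856\right) \left(36415 + \left(-111\right)^{2}\right) = 237794 \left(36415 + 12321\right) = 237794 \cdot 48736 = 11589128384$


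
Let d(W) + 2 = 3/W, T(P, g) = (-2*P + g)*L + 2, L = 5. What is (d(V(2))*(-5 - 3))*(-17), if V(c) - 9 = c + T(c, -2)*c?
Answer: -4216/15 ≈ -281.07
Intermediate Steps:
T(P, g) = 2 - 10*P + 5*g (T(P, g) = (-2*P + g)*5 + 2 = (g - 2*P)*5 + 2 = (-10*P + 5*g) + 2 = 2 - 10*P + 5*g)
V(c) = 9 + c + c*(-8 - 10*c) (V(c) = 9 + (c + (2 - 10*c + 5*(-2))*c) = 9 + (c + (2 - 10*c - 10)*c) = 9 + (c + (-8 - 10*c)*c) = 9 + (c + c*(-8 - 10*c)) = 9 + c + c*(-8 - 10*c))
d(W) = -2 + 3/W
(d(V(2))*(-5 - 3))*(-17) = ((-2 + 3/(9 - 10*2² - 7*2))*(-5 - 3))*(-17) = ((-2 + 3/(9 - 10*4 - 14))*(-8))*(-17) = ((-2 + 3/(9 - 40 - 14))*(-8))*(-17) = ((-2 + 3/(-45))*(-8))*(-17) = ((-2 + 3*(-1/45))*(-8))*(-17) = ((-2 - 1/15)*(-8))*(-17) = -31/15*(-8)*(-17) = (248/15)*(-17) = -4216/15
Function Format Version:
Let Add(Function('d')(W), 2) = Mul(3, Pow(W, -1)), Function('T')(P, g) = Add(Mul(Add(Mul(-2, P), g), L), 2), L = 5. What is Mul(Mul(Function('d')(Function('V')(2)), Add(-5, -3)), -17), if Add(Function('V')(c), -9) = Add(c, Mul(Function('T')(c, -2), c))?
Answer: Rational(-4216, 15) ≈ -281.07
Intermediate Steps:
Function('T')(P, g) = Add(2, Mul(-10, P), Mul(5, g)) (Function('T')(P, g) = Add(Mul(Add(Mul(-2, P), g), 5), 2) = Add(Mul(Add(g, Mul(-2, P)), 5), 2) = Add(Add(Mul(-10, P), Mul(5, g)), 2) = Add(2, Mul(-10, P), Mul(5, g)))
Function('V')(c) = Add(9, c, Mul(c, Add(-8, Mul(-10, c)))) (Function('V')(c) = Add(9, Add(c, Mul(Add(2, Mul(-10, c), Mul(5, -2)), c))) = Add(9, Add(c, Mul(Add(2, Mul(-10, c), -10), c))) = Add(9, Add(c, Mul(Add(-8, Mul(-10, c)), c))) = Add(9, Add(c, Mul(c, Add(-8, Mul(-10, c))))) = Add(9, c, Mul(c, Add(-8, Mul(-10, c)))))
Function('d')(W) = Add(-2, Mul(3, Pow(W, -1)))
Mul(Mul(Function('d')(Function('V')(2)), Add(-5, -3)), -17) = Mul(Mul(Add(-2, Mul(3, Pow(Add(9, Mul(-10, Pow(2, 2)), Mul(-7, 2)), -1))), Add(-5, -3)), -17) = Mul(Mul(Add(-2, Mul(3, Pow(Add(9, Mul(-10, 4), -14), -1))), -8), -17) = Mul(Mul(Add(-2, Mul(3, Pow(Add(9, -40, -14), -1))), -8), -17) = Mul(Mul(Add(-2, Mul(3, Pow(-45, -1))), -8), -17) = Mul(Mul(Add(-2, Mul(3, Rational(-1, 45))), -8), -17) = Mul(Mul(Add(-2, Rational(-1, 15)), -8), -17) = Mul(Mul(Rational(-31, 15), -8), -17) = Mul(Rational(248, 15), -17) = Rational(-4216, 15)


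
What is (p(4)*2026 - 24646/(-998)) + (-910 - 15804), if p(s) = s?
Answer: -4284067/499 ≈ -8585.3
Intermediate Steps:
(p(4)*2026 - 24646/(-998)) + (-910 - 15804) = (4*2026 - 24646/(-998)) + (-910 - 15804) = (8104 - 24646*(-1/998)) - 16714 = (8104 + 12323/499) - 16714 = 4056219/499 - 16714 = -4284067/499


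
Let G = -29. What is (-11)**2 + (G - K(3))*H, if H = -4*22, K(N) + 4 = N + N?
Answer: 2849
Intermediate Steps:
K(N) = -4 + 2*N (K(N) = -4 + (N + N) = -4 + 2*N)
H = -88
(-11)**2 + (G - K(3))*H = (-11)**2 + (-29 - (-4 + 2*3))*(-88) = 121 + (-29 - (-4 + 6))*(-88) = 121 + (-29 - 1*2)*(-88) = 121 + (-29 - 2)*(-88) = 121 - 31*(-88) = 121 + 2728 = 2849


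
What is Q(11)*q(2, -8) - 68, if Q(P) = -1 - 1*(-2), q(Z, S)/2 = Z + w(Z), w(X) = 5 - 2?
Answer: -58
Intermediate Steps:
w(X) = 3
q(Z, S) = 6 + 2*Z (q(Z, S) = 2*(Z + 3) = 2*(3 + Z) = 6 + 2*Z)
Q(P) = 1 (Q(P) = -1 + 2 = 1)
Q(11)*q(2, -8) - 68 = 1*(6 + 2*2) - 68 = 1*(6 + 4) - 68 = 1*10 - 68 = 10 - 68 = -58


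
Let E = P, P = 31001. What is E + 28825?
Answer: 59826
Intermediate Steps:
E = 31001
E + 28825 = 31001 + 28825 = 59826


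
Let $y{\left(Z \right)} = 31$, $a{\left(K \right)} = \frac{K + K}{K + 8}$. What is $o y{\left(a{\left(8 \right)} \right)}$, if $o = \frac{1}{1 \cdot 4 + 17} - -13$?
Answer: $\frac{8494}{21} \approx 404.48$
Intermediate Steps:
$a{\left(K \right)} = \frac{2 K}{8 + K}$
$o = \frac{274}{21}$ ($o = \frac{1}{4 + 17} + 13 = \frac{1}{21} + 13 = \frac{274}{21} \approx 13.048$)
$o y{\left(a{\left(8 \right)} \right)} = \frac{274}{21} \cdot 31 = \frac{8494}{21}$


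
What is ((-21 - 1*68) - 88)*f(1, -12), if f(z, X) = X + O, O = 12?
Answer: 0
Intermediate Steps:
f(z, X) = 12 + X (f(z, X) = X + 12 = 12 + X)
((-21 - 1*68) - 88)*f(1, -12) = ((-21 - 1*68) - 88)*(12 - 12) = ((-21 - 68) - 88)*0 = (-89 - 88)*0 = -177*0 = 0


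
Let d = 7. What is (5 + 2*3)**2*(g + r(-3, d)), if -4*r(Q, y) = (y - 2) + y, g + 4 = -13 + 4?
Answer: -1936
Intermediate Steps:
g = -13 (g = -4 + (-13 + 4) = -4 - 9 = -13)
r(Q, y) = 1/2 - y/2 (r(Q, y) = -((y - 2) + y)/4 = -((-2 + y) + y)/4 = -(-2 + 2*y)/4 = 1/2 - y/2)
(5 + 2*3)**2*(g + r(-3, d)) = (5 + 2*3)**2*(-13 + (1/2 - 1/2*7)) = (5 + 6)**2*(-13 + (1/2 - 7/2)) = 11**2*(-13 - 3) = 121*(-16) = -1936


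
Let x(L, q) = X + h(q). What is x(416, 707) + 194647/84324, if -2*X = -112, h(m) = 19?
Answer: 6518947/84324 ≈ 77.308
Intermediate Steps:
X = 56 (X = -½*(-112) = 56)
x(L, q) = 75 (x(L, q) = 56 + 19 = 75)
x(416, 707) + 194647/84324 = 75 + 194647/84324 = 6518947/84324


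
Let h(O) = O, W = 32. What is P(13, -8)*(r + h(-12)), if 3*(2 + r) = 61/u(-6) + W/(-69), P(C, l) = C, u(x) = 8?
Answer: -250003/1656 ≈ -150.97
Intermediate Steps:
r = 641/1656 (r = -2 + (61/8 + 32/(-69))/3 = -2 + (61*(1/8) + 32*(-1/69))/3 = -2 + (61/8 - 32/69)/3 = -2 + (1/3)*(3953/552) = -2 + 3953/1656 = 641/1656 ≈ 0.38708)
P(13, -8)*(r + h(-12)) = 13*(641/1656 - 12) = 13*(-19231/1656) = -250003/1656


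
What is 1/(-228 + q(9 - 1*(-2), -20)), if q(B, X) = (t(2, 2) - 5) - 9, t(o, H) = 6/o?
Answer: -1/239 ≈ -0.0041841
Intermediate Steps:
q(B, X) = -11 (q(B, X) = (6/2 - 5) - 9 = (6*(1/2) - 5) - 9 = (3 - 5) - 9 = -2 - 9 = -11)
1/(-228 + q(9 - 1*(-2), -20)) = 1/(-228 - 11) = 1/(-239) = -1/239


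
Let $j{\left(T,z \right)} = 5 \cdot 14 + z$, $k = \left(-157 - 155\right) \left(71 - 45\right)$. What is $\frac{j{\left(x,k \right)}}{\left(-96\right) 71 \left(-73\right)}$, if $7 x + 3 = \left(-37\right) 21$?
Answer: $- \frac{4021}{248784} \approx -0.016163$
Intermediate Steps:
$x = - \frac{780}{7}$ ($x = - \frac{3}{7} + \frac{\left(-37\right) 21}{7} = - \frac{3}{7} + \frac{1}{7} \left(-777\right) = - \frac{3}{7} - 111 = - \frac{780}{7} \approx -111.43$)
$k = -8112$ ($k = \left(-312\right) 26 = -8112$)
$j{\left(T,z \right)} = 70 + z$
$\frac{j{\left(x,k \right)}}{\left(-96\right) 71 \left(-73\right)} = \frac{70 - 8112}{\left(-96\right) 71 \left(-73\right)} = - \frac{8042}{\left(-6816\right) \left(-73\right)} = - \frac{8042}{497568} = \left(-8042\right) \frac{1}{497568} = - \frac{4021}{248784}$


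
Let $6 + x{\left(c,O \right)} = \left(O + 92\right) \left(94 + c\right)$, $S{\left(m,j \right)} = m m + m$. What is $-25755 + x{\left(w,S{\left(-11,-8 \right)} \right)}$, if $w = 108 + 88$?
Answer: $32819$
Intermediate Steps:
$S{\left(m,j \right)} = m + m^{2}$ ($S{\left(m,j \right)} = m^{2} + m = m + m^{2}$)
$w = 196$
$x{\left(c,O \right)} = -6 + \left(92 + O\right) \left(94 + c\right)$ ($x{\left(c,O \right)} = -6 + \left(O + 92\right) \left(94 + c\right) = -6 + \left(92 + O\right) \left(94 + c\right)$)
$-25755 + x{\left(w,S{\left(-11,-8 \right)} \right)} = -25755 + \left(8642 + 92 \cdot 196 + 94 \left(- 11 \left(1 - 11\right)\right) + - 11 \left(1 - 11\right) 196\right) = -25755 + \left(8642 + 18032 + 94 \left(\left(-11\right) \left(-10\right)\right) + \left(-11\right) \left(-10\right) 196\right) = -25755 + \left(8642 + 18032 + 94 \cdot 110 + 110 \cdot 196\right) = -25755 + \left(8642 + 18032 + 10340 + 21560\right) = -25755 + 58574 = 32819$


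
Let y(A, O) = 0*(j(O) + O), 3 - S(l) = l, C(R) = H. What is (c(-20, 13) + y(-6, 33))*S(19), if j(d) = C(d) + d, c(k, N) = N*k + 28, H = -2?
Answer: 3712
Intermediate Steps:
c(k, N) = 28 + N*k
C(R) = -2
S(l) = 3 - l
j(d) = -2 + d
y(A, O) = 0 (y(A, O) = 0*((-2 + O) + O) = 0*(-2 + 2*O) = 0)
(c(-20, 13) + y(-6, 33))*S(19) = ((28 + 13*(-20)) + 0)*(3 - 1*19) = ((28 - 260) + 0)*(3 - 19) = (-232 + 0)*(-16) = -232*(-16) = 3712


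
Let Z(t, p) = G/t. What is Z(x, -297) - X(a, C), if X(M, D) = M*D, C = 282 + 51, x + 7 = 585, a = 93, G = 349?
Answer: -17899733/578 ≈ -30968.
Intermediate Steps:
x = 578 (x = -7 + 585 = 578)
C = 333
X(M, D) = D*M
Z(t, p) = 349/t
Z(x, -297) - X(a, C) = 349/578 - 333*93 = 349*(1/578) - 1*30969 = 349/578 - 30969 = -17899733/578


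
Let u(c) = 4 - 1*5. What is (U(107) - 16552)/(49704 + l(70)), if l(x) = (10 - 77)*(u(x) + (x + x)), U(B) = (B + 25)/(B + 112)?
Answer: -1208252/2948543 ≈ -0.40978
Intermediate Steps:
u(c) = -1 (u(c) = 4 - 5 = -1)
U(B) = (25 + B)/(112 + B)
l(x) = 67 - 134*x (l(x) = (10 - 77)*(-1 + (x + x)) = -67*(-1 + 2*x) = 67 - 134*x)
(U(107) - 16552)/(49704 + l(70)) = ((25 + 107)/(112 + 107) - 16552)/(49704 + (67 - 134*70)) = (132/219 - 16552)/(49704 + (67 - 9380)) = ((1/219)*132 - 16552)/(49704 - 9313) = (44/73 - 16552)/40391 = -1208252/73*1/40391 = -1208252/2948543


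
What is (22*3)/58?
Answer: 33/29 ≈ 1.1379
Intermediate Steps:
(22*3)/58 = (1/58)*66 = 33/29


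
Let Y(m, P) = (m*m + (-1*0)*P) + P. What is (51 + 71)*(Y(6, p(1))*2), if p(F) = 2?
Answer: 9272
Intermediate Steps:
Y(m, P) = P + m² (Y(m, P) = (m² + 0*P) + P = (m² + 0) + P = m² + P = P + m²)
(51 + 71)*(Y(6, p(1))*2) = (51 + 71)*((2 + 6²)*2) = 122*((2 + 36)*2) = 122*(38*2) = 122*76 = 9272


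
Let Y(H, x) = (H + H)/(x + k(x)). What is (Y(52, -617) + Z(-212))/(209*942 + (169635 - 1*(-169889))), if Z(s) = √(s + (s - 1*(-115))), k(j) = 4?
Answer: -52/164407213 + I*√309/536402 ≈ -3.1629e-7 + 3.2771e-5*I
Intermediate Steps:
Y(H, x) = 2*H/(4 + x) (Y(H, x) = (H + H)/(x + 4) = (2*H)/(4 + x) = 2*H/(4 + x))
Z(s) = √(115 + 2*s) (Z(s) = √(s + (s + 115)) = √(s + (115 + s)) = √(115 + 2*s))
(Y(52, -617) + Z(-212))/(209*942 + (169635 - 1*(-169889))) = (2*52/(4 - 617) + √(115 + 2*(-212)))/(209*942 + (169635 - 1*(-169889))) = (2*52/(-613) + √(115 - 424))/(196878 + (169635 + 169889)) = (2*52*(-1/613) + √(-309))/(196878 + 339524) = (-104/613 + I*√309)/536402 = (-104/613 + I*√309)*(1/536402) = -52/164407213 + I*√309/536402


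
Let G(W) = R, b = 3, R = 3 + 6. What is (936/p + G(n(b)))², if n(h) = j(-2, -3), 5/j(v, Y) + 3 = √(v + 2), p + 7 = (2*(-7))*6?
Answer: 81/49 ≈ 1.6531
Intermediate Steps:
p = -91 (p = -7 + (2*(-7))*6 = -7 - 14*6 = -7 - 84 = -91)
R = 9
j(v, Y) = 5/(-3 + √(2 + v)) (j(v, Y) = 5/(-3 + √(v + 2)) = 5/(-3 + √(2 + v)))
n(h) = -5/3 (n(h) = 5/(-3 + √(2 - 2)) = 5/(-3 + √0) = 5/(-3 + 0) = 5/(-3) = 5*(-⅓) = -5/3)
G(W) = 9
(936/p + G(n(b)))² = (936/(-91) + 9)² = (936*(-1/91) + 9)² = (-72/7 + 9)² = (-9/7)² = 81/49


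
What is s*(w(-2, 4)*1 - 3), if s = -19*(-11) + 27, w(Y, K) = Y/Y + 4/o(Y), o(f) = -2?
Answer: -944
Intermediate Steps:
w(Y, K) = -1 (w(Y, K) = Y/Y + 4/(-2) = 1 + 4*(-½) = 1 - 2 = -1)
s = 236 (s = 209 + 27 = 236)
s*(w(-2, 4)*1 - 3) = 236*(-1*1 - 3) = 236*(-1 - 3) = 236*(-4) = -944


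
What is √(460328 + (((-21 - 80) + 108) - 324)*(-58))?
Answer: √478714 ≈ 691.89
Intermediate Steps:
√(460328 + (((-21 - 80) + 108) - 324)*(-58)) = √(460328 + ((-101 + 108) - 324)*(-58)) = √(460328 + (7 - 324)*(-58)) = √(460328 - 317*(-58)) = √(460328 + 18386) = √478714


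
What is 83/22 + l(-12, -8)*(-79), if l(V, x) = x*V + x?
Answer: -152861/22 ≈ -6948.2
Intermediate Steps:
l(V, x) = x + V*x (l(V, x) = V*x + x = x + V*x)
83/22 + l(-12, -8)*(-79) = 83/22 - 8*(1 - 12)*(-79) = 83*(1/22) - 8*(-11)*(-79) = 83/22 + 88*(-79) = 83/22 - 6952 = -152861/22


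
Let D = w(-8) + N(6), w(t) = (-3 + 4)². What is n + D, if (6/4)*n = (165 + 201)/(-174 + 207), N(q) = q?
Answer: 475/33 ≈ 14.394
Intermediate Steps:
w(t) = 1 (w(t) = 1² = 1)
n = 244/33 (n = 2*((165 + 201)/(-174 + 207))/3 = 2*(366/33)/3 = 2*(366*(1/33))/3 = (⅔)*(122/11) = 244/33 ≈ 7.3939)
D = 7 (D = 1 + 6 = 7)
n + D = 244/33 + 7 = 475/33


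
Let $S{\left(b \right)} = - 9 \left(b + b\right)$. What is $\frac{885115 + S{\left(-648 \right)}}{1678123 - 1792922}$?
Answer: $- \frac{896779}{114799} \approx -7.8117$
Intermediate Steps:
$S{\left(b \right)} = - 18 b$ ($S{\left(b \right)} = - 9 \cdot 2 b = - 18 b$)
$\frac{885115 + S{\left(-648 \right)}}{1678123 - 1792922} = \frac{885115 - -11664}{1678123 - 1792922} = \frac{885115 + 11664}{-114799} = 896779 \left(- \frac{1}{114799}\right) = - \frac{896779}{114799}$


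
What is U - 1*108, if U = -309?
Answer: -417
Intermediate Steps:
U - 1*108 = -309 - 1*108 = -309 - 108 = -417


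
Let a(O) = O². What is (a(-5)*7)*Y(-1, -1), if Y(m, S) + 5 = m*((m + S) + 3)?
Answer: -1050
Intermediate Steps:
Y(m, S) = -5 + m*(3 + S + m) (Y(m, S) = -5 + m*((m + S) + 3) = -5 + m*((S + m) + 3) = -5 + m*(3 + S + m))
(a(-5)*7)*Y(-1, -1) = ((-5)²*7)*(-5 + (-1)² + 3*(-1) - 1*(-1)) = (25*7)*(-5 + 1 - 3 + 1) = 175*(-6) = -1050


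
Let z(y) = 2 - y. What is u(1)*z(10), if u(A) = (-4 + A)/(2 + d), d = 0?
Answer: 12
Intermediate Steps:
u(A) = -2 + A/2 (u(A) = (-4 + A)/(2 + 0) = (-4 + A)/2 = (-4 + A)*(½) = -2 + A/2)
u(1)*z(10) = (-2 + (½)*1)*(2 - 1*10) = (-2 + ½)*(2 - 10) = -3/2*(-8) = 12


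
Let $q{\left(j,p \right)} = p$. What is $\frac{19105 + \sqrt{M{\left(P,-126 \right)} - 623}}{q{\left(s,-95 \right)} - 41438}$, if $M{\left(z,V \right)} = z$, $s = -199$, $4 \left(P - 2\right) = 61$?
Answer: $- \frac{19105}{41533} - \frac{i \sqrt{2423}}{83066} \approx -0.46 - 0.00059259 i$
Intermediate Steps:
$P = \frac{69}{4}$ ($P = 2 + \frac{1}{4} \cdot 61 = 2 + \frac{61}{4} = \frac{69}{4} \approx 17.25$)
$\frac{19105 + \sqrt{M{\left(P,-126 \right)} - 623}}{q{\left(s,-95 \right)} - 41438} = \frac{19105 + \sqrt{\frac{69}{4} - 623}}{-95 - 41438} = \frac{19105 + \sqrt{- \frac{2423}{4}}}{-41533} = \left(19105 + \frac{i \sqrt{2423}}{2}\right) \left(- \frac{1}{41533}\right) = - \frac{19105}{41533} - \frac{i \sqrt{2423}}{83066}$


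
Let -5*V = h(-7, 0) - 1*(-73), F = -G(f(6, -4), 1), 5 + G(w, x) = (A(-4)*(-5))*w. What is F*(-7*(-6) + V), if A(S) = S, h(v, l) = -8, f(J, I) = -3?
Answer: 1885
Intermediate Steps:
G(w, x) = -5 + 20*w (G(w, x) = -5 + (-4*(-5))*w = -5 + 20*w)
F = 65 (F = -(-5 + 20*(-3)) = -(-5 - 60) = -1*(-65) = 65)
V = -13 (V = -(-8 - 1*(-73))/5 = -(-8 + 73)/5 = -1/5*65 = -13)
F*(-7*(-6) + V) = 65*(-7*(-6) - 13) = 65*(42 - 13) = 65*29 = 1885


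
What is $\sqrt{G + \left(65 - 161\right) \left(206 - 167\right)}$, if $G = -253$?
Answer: $i \sqrt{3997} \approx 63.222 i$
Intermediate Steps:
$\sqrt{G + \left(65 - 161\right) \left(206 - 167\right)} = \sqrt{-253 + \left(65 - 161\right) \left(206 - 167\right)} = \sqrt{-253 - 3744} = \sqrt{-3997} = i \sqrt{3997}$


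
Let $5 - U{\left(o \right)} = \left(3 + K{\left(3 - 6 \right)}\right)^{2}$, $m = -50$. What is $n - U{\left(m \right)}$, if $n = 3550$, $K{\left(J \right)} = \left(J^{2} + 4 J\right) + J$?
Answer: $3554$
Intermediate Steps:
$K{\left(J \right)} = J^{2} + 5 J$
$U{\left(o \right)} = -4$ ($U{\left(o \right)} = 5 - \left(3 + \left(3 - 6\right) \left(5 + \left(3 - 6\right)\right)\right)^{2} = 5 - \left(3 - 3 \left(5 - 3\right)\right)^{2} = 5 - \left(3 - 6\right)^{2} = 5 - \left(-3\right)^{2} = 5 - 9 = -4$)
$n - U{\left(m \right)} = 3550 - -4 = 3550 + 4 = 3554$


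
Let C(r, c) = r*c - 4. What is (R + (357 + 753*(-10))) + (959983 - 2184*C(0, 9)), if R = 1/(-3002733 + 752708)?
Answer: 2163502538649/2250025 ≈ 9.6155e+5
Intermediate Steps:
R = -1/2250025 (R = 1/(-2250025) = -1/2250025 ≈ -4.4444e-7)
C(r, c) = -4 + c*r (C(r, c) = c*r - 4 = -4 + c*r)
(R + (357 + 753*(-10))) + (959983 - 2184*C(0, 9)) = (-1/2250025 + (357 + 753*(-10))) + (959983 - 2184*(-4 + 9*0)) = (-1/2250025 + (357 - 7530)) + (959983 - 2184*(-4 + 0)) = (-1/2250025 - 7173) + (959983 - 2184*(-4)) = -16139429326/2250025 + (959983 - 1*(-8736)) = -16139429326/2250025 + (959983 + 8736) = -16139429326/2250025 + 968719 = 2163502538649/2250025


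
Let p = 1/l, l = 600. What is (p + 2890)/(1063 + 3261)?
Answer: 1734001/2594400 ≈ 0.66836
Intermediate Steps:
p = 1/600 ≈ 0.0016667
(p + 2890)/(1063 + 3261) = (1/600 + 2890)/(1063 + 3261) = (1734001/600)/4324 = (1734001/600)*(1/4324) = 1734001/2594400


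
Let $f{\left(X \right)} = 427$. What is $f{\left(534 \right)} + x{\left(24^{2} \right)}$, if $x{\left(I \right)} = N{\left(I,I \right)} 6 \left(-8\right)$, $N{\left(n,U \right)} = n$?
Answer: $-27221$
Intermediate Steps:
$x{\left(I \right)} = - 48 I$ ($x{\left(I \right)} = I 6 \left(-8\right) = 6 I \left(-8\right) = - 48 I$)
$f{\left(534 \right)} + x{\left(24^{2} \right)} = 427 - 48 \cdot 24^{2} = 427 - 27648 = -27221$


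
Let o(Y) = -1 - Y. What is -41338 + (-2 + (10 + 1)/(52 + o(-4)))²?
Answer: -1033369/25 ≈ -41335.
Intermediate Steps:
-41338 + (-2 + (10 + 1)/(52 + o(-4)))² = -41338 + (-2 + (10 + 1)/(52 + (-1 - 1*(-4))))² = -41338 + (-2 + 11/(52 + (-1 + 4)))² = -41338 + (-2 + 11/(52 + 3))² = -41338 + (-2 + 11/55)² = -41338 + (-2 + 11*(1/55))² = -41338 + (-2 + ⅕)² = -41338 + (-9/5)² = -41338 + 81/25 = -1033369/25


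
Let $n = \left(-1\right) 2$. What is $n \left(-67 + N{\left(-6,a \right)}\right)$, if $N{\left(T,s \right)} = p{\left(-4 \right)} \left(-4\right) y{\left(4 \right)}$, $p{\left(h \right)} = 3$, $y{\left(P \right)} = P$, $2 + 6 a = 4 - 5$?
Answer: $230$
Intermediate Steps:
$a = - \frac{1}{2}$ ($a = - \frac{1}{3} + \frac{4 - 5}{6} = - \frac{1}{3} + \frac{1}{6} \left(-1\right) = - \frac{1}{3} - \frac{1}{6} = - \frac{1}{2} \approx -0.5$)
$N{\left(T,s \right)} = -48$ ($N{\left(T,s \right)} = 3 \left(-4\right) 4 = \left(-12\right) 4 = -48$)
$n = -2$
$n \left(-67 + N{\left(-6,a \right)}\right) = - 2 \left(-67 - 48\right) = \left(-2\right) \left(-115\right) = 230$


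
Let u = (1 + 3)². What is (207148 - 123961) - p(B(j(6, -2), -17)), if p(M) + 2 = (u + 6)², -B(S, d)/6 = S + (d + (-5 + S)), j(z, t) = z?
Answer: 82705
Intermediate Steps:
u = 16 (u = 4² = 16)
B(S, d) = 30 - 12*S - 6*d (B(S, d) = -6*(S + (d + (-5 + S))) = -6*(S + (-5 + S + d)) = -6*(-5 + d + 2*S) = 30 - 12*S - 6*d)
p(M) = 482 (p(M) = -2 + (16 + 6)² = -2 + 22² = -2 + 484 = 482)
(207148 - 123961) - p(B(j(6, -2), -17)) = (207148 - 123961) - 1*482 = 83187 - 482 = 82705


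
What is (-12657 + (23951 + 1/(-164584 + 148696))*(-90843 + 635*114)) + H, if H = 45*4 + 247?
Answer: -2340726248617/5296 ≈ -4.4198e+8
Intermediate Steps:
H = 427 (H = 180 + 247 = 427)
(-12657 + (23951 + 1/(-164584 + 148696))*(-90843 + 635*114)) + H = (-12657 + (23951 + 1/(-164584 + 148696))*(-90843 + 635*114)) + 427 = (-12657 + (23951 + 1/(-15888))*(-90843 + 72390)) + 427 = (-12657 + (23951 - 1/15888)*(-18453)) + 427 = (-12657 + (380533487/15888)*(-18453)) + 427 = (-12657 - 2340661478537/5296) + 427 = -2340728510009/5296 + 427 = -2340726248617/5296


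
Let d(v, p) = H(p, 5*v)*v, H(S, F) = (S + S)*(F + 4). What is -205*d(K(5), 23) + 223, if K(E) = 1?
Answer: -84647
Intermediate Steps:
H(S, F) = 2*S*(4 + F) (H(S, F) = (2*S)*(4 + F) = 2*S*(4 + F))
d(v, p) = 2*p*v*(4 + 5*v) (d(v, p) = (2*p*(4 + 5*v))*v = 2*p*v*(4 + 5*v))
-205*d(K(5), 23) + 223 = -410*23*(4 + 5*1) + 223 = -410*23*(4 + 5) + 223 = -410*23*9 + 223 = -205*414 + 223 = -84870 + 223 = -84647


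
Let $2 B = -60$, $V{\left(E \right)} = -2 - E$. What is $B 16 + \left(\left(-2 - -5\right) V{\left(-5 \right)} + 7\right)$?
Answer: $-464$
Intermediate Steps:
$B = -30$ ($B = \frac{1}{2} \left(-60\right) = -30$)
$B 16 + \left(\left(-2 - -5\right) V{\left(-5 \right)} + 7\right) = \left(-30\right) 16 + \left(\left(-2 - -5\right) \left(-2 - -5\right) + 7\right) = -480 + \left(\left(-2 + 5\right) \left(-2 + 5\right) + 7\right) = -480 + \left(3 \cdot 3 + 7\right) = -480 + \left(9 + 7\right) = -480 + 16 = -464$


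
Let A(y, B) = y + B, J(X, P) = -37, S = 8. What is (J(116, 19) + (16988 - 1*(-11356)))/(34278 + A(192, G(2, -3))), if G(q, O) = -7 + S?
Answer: 28307/34471 ≈ 0.82118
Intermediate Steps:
G(q, O) = 1 (G(q, O) = -7 + 8 = 1)
A(y, B) = B + y
(J(116, 19) + (16988 - 1*(-11356)))/(34278 + A(192, G(2, -3))) = (-37 + (16988 - 1*(-11356)))/(34278 + (1 + 192)) = (-37 + (16988 + 11356))/(34278 + 193) = (-37 + 28344)/34471 = 28307*(1/34471) = 28307/34471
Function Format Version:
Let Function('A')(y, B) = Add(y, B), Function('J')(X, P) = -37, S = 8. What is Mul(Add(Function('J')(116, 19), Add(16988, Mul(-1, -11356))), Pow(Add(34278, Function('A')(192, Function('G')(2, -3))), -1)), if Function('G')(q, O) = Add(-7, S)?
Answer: Rational(28307, 34471) ≈ 0.82118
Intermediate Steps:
Function('G')(q, O) = 1 (Function('G')(q, O) = Add(-7, 8) = 1)
Function('A')(y, B) = Add(B, y)
Mul(Add(Function('J')(116, 19), Add(16988, Mul(-1, -11356))), Pow(Add(34278, Function('A')(192, Function('G')(2, -3))), -1)) = Mul(Add(-37, Add(16988, Mul(-1, -11356))), Pow(Add(34278, Add(1, 192)), -1)) = Mul(Add(-37, Add(16988, 11356)), Pow(Add(34278, 193), -1)) = Mul(Add(-37, 28344), Pow(34471, -1)) = Mul(28307, Rational(1, 34471)) = Rational(28307, 34471)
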